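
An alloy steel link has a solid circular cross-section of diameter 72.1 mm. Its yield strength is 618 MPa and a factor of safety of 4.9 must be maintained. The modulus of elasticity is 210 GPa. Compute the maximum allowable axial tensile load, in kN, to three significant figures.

σ_allow = 618/4.9 = 126.1 MPa.
A = πd²/4 = π×72.1²/4 = 4083 mm².
F_allow = σ_allow × A = 126.1×4083 = 514900 N.

F_allow = 515 kN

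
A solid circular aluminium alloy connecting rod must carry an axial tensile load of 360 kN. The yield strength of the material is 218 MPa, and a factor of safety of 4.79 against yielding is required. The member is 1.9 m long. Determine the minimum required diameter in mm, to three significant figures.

Allowable stress σ_allow = 218/4.79 = 45.51 MPa.
Required area A = F/σ_allow = 360000/45.51 = 7910 mm².
A = πd²/4 → d = √(4A/π) = 100.4 mm.

d = 100 mm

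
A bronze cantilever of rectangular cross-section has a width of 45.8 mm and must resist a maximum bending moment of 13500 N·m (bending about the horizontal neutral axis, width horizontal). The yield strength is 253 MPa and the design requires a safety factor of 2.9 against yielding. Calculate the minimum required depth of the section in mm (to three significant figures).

σ_allow = 253/2.9 = 87.24 MPa.
For a rectangular section σ = 6M/(bh²), so h² = 6M/(b σ_allow) = 6×1.3500×10^7/(45.8×87.24) = 20270 mm².
h = 142.4 mm.

h = 142 mm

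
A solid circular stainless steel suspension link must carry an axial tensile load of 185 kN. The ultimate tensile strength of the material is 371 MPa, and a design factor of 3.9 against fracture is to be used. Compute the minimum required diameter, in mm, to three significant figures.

d = 49.8 mm

Allowable stress σ_allow = 371/3.9 = 95.13 MPa.
Required area A = F/σ_allow = 185000/95.13 = 1945 mm².
A = πd²/4 → d = √(4A/π) = 49.76 mm.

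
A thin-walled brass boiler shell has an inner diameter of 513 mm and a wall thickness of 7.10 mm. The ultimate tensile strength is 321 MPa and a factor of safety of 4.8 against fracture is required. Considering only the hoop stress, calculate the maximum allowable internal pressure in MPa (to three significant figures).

p_allow = 1.85 MPa

σ_allow = 321/4.8 = 66.88 MPa.
σ_h = pD/(2t) → p_allow = 2σ_allow t/D = 2×66.88×7.10/513 = 1.851 MPa.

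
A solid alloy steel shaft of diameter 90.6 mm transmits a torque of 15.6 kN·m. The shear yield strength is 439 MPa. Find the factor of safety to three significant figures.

τ = 16T/(πd³) = 16×1.5600×10^7/(π×90.6³) = 106.8 MPa.
n = τ_limit/τ = 439/106.8 = 4.109.

n = 4.11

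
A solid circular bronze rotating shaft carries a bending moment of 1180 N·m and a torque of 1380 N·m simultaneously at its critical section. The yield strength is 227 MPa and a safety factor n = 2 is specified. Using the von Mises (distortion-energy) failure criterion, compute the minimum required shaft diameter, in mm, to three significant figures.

σ_allow = σ_y/n = 227/2 = 113.5 MPa.
For a solid shaft σ_b = 32M/(πd³) and τ = 16T/(πd³), so the von Mises stress is σ' = (16/πd³)·√(4M²+3T²).
√(4M²+3T²) = √(4×(1.180×10^6)² + 3×(1.380×10^6)²) = 3.359×10^6 N·mm.
d³ = 16×3.359×10^6/(π×113.5) = 150700 mm³.
d = 53.22 mm.

d = 53.2 mm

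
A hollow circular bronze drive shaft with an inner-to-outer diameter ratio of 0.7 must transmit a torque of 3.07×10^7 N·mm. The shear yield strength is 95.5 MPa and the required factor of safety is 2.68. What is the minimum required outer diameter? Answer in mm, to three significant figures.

τ_allow = 95.5/2.68 = 35.63 MPa.
For a hollow shaft τ = 16T/[πd_o³(1−k⁴)] with k = 0.7, so 1−k⁴ = 0.7599.
d_o³ = 16T/[π τ_allow (1−k⁴)] = 16×3.0700×10^7/(π×35.63×0.7599) = 5.774×10^6 mm³.
d_o = 179.4 mm.

d_o = 179 mm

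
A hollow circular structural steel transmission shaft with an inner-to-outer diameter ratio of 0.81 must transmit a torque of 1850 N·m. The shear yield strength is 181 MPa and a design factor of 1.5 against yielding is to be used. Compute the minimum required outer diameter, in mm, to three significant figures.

τ_allow = 181/1.5 = 120.7 MPa.
For a hollow shaft τ = 16T/[πd_o³(1−k⁴)] with k = 0.81, so 1−k⁴ = 0.5695.
d_o³ = 16T/[π τ_allow (1−k⁴)] = 16×1850000/(π×120.7×0.5695) = 137100 mm³.
d_o = 51.56 mm.

d_o = 51.6 mm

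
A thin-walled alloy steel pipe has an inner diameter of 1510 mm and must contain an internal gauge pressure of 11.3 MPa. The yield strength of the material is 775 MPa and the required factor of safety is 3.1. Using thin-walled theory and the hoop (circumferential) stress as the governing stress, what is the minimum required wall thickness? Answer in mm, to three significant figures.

t = 34.1 mm

σ_allow = 775/3.1 = 250.0 MPa.
Hoop stress σ_h = pD/(2t), so t = pD/(2σ_allow) = 11.3×1510/(2×250.0) = 34.13 mm.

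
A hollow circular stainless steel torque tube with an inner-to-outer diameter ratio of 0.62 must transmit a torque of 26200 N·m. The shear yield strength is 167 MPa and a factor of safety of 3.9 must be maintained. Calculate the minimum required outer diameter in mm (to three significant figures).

τ_allow = 167/3.9 = 42.82 MPa.
For a hollow shaft τ = 16T/[πd_o³(1−k⁴)] with k = 0.62, so 1−k⁴ = 0.8522.
d_o³ = 16T/[π τ_allow (1−k⁴)] = 16×2.6200×10^7/(π×42.82×0.8522) = 3.656×10^6 mm³.
d_o = 154.1 mm.

d_o = 154 mm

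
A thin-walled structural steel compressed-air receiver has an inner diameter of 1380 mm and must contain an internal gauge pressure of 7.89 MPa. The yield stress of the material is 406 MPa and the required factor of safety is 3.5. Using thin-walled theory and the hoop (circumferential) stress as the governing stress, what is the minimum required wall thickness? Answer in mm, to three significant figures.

t = 46.9 mm

σ_allow = 406/3.5 = 116.0 MPa.
Hoop stress σ_h = pD/(2t), so t = pD/(2σ_allow) = 7.89×1380/(2×116.0) = 46.93 mm.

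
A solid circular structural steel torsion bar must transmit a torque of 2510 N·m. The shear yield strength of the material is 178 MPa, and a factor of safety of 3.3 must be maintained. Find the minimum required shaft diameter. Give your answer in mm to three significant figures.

Allowable shear stress τ_allow = 178/3.3 = 53.94 MPa.
For a solid shaft τ = 16T/(πd³), so d³ = 16T/(π τ_allow) = 16×2510000/(π×53.94) = 237000 mm³.
d = (237000)^(1/3) = 61.88 mm.

d = 61.9 mm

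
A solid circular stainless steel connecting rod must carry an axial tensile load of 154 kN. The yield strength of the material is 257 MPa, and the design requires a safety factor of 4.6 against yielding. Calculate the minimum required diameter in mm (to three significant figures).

Allowable stress σ_allow = 257/4.6 = 55.87 MPa.
Required area A = F/σ_allow = 154000/55.87 = 2756 mm².
A = πd²/4 → d = √(4A/π) = 59.24 mm.

d = 59.2 mm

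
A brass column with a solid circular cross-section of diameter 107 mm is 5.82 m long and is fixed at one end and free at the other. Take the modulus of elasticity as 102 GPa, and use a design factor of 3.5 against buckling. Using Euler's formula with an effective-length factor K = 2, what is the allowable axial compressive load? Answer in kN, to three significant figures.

I = πd⁴/64 = π×107⁴/64 = 6.434×10^6 mm⁴.
Effective length L_e = KL = 2×5.82 m = 11640 mm.
Euler critical load P_cr = π²EI/L_e² = π²×102000×6.434×10^6/11640² = 47810 N.
P_allow = P_cr/n = 47810/3.5 = 13660 N.

P_allow = 13.7 kN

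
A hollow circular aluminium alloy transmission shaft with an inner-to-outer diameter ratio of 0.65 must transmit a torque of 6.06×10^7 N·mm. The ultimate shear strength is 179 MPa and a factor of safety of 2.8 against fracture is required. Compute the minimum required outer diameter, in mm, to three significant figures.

τ_allow = 179/2.8 = 63.93 MPa.
For a hollow shaft τ = 16T/[πd_o³(1−k⁴)] with k = 0.65, so 1−k⁴ = 0.8215.
d_o³ = 16T/[π τ_allow (1−k⁴)] = 16×6.0600×10^7/(π×63.93×0.8215) = 5.877×10^6 mm³.
d_o = 180.5 mm.

d_o = 180 mm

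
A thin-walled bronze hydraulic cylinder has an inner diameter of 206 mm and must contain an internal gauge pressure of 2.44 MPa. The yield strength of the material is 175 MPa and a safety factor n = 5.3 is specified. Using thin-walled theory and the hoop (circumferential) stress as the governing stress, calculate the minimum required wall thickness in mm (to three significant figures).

σ_allow = 175/5.3 = 33.02 MPa.
Hoop stress σ_h = pD/(2t), so t = pD/(2σ_allow) = 2.44×206/(2×33.02) = 7.611 mm.

t = 7.61 mm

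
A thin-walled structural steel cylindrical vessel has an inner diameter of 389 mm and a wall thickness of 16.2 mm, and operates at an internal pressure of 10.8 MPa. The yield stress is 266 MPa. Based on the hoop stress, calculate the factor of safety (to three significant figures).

σ_h = pD/(2t) = 10.8×389/(2×16.2) = 129.7 MPa.
n = 266/129.7 = 2.051.

n = 2.05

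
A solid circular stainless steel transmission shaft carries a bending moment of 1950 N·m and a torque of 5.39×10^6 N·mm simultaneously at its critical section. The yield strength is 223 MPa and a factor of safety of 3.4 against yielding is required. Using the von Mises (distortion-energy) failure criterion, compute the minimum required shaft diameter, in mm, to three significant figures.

d = 92.3 mm

σ_allow = σ_y/n = 223/3.4 = 65.59 MPa.
For a solid shaft σ_b = 32M/(πd³) and τ = 16T/(πd³), so the von Mises stress is σ' = (16/πd³)·√(4M²+3T²).
√(4M²+3T²) = √(4×(1.950×10^6)² + 3×(5.390×10^6)²) = 1.012×10^7 N·mm.
d³ = 16×1.012×10^7/(π×65.59) = 785600 mm³.
d = 92.27 mm.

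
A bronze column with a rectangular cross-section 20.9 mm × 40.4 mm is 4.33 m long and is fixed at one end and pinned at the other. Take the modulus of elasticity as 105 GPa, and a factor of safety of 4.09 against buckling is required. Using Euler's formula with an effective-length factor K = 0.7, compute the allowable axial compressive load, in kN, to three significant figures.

Buckling occurs about the weak axis: I_min = h·b³/12 = 40.4×20.9³/12 = 30740 mm⁴ (b = 20.9 mm is the smaller dimension).
Effective length L_e = KL = 0.7×4.33 m = 3031 mm.
Euler critical load P_cr = π²EI/L_e² = π²×105000×30740/3031² = 3467 N.
P_allow = P_cr/n = 3467/4.09 = 847.7 N.

P_allow = 0.848 kN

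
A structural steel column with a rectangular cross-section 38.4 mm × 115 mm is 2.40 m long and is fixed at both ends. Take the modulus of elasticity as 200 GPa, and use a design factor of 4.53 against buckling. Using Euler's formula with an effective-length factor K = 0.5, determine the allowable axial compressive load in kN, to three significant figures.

P_allow = 164 kN

Buckling occurs about the weak axis: I_min = h·b³/12 = 115×38.4³/12 = 542600 mm⁴ (b = 38.4 mm is the smaller dimension).
Effective length L_e = KL = 0.5×2.40 m = 1200 mm.
Euler critical load P_cr = π²EI/L_e² = π²×200000×542600/1200² = 743800 N.
P_allow = P_cr/n = 743800/4.53 = 164200 N.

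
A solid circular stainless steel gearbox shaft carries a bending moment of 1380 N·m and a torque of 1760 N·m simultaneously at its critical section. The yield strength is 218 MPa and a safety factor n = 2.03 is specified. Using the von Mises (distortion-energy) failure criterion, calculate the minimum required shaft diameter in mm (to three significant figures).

σ_allow = σ_y/n = 218/2.03 = 107.4 MPa.
For a solid shaft σ_b = 32M/(πd³) and τ = 16T/(πd³), so the von Mises stress is σ' = (16/πd³)·√(4M²+3T²).
√(4M²+3T²) = √(4×(1.380×10^6)² + 3×(1.760×10^6)²) = 4.112×10^6 N·mm.
d³ = 16×4.112×10^6/(π×107.4) = 195000 mm³.
d = 57.99 mm.

d = 58.0 mm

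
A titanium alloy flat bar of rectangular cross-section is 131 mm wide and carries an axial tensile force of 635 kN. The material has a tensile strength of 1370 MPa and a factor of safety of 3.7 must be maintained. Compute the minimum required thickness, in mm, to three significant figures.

t = 13.1 mm

σ_allow = 1370/3.7 = 370.3 MPa.
Required area A = F/σ_allow = 635000/370.3 = 1715 mm².
t = A/w = 1715/131 = 13.09 mm.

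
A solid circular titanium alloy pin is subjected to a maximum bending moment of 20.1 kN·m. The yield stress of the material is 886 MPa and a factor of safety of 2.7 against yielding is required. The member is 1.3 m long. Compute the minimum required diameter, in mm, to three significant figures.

d = 85.4 mm

σ_allow = 886/2.7 = 328.1 MPa.
For a solid circular section σ = 32M/(πd³), so d³ = 32M/(π σ_allow) = 32×2.0100×10^7/(π×328.1) = 623900 mm³.
d = 85.45 mm.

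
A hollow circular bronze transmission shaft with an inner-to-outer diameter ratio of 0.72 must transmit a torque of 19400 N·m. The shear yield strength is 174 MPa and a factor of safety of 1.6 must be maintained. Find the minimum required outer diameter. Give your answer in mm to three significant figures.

τ_allow = 174/1.6 = 108.8 MPa.
For a hollow shaft τ = 16T/[πd_o³(1−k⁴)] with k = 0.72, so 1−k⁴ = 0.7313.
d_o³ = 16T/[π τ_allow (1−k⁴)] = 16×1.9400×10^7/(π×108.8×0.7313) = 1.242×10^6 mm³.
d_o = 107.5 mm.

d_o = 108 mm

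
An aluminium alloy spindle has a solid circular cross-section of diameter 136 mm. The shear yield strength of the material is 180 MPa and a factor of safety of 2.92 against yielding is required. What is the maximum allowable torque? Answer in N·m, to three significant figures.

τ_allow = 180/2.92 = 61.64 MPa.
For a solid shaft T_allow = τ_allow·πd³/16; πd³/16 = π×136³/16 = 493900 mm³.
T_allow = 61.64×493900 = 3.045×10^7 N·mm = 30450 N·m.

T_allow = 30400 N·m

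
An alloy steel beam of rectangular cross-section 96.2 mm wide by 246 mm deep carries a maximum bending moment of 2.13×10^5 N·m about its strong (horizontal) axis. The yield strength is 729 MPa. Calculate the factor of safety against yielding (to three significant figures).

n = 3.32

Section modulus S = bh²/6 = 96.2×246²/6 = 970300 mm³.
σ = M/S = 2.1300×10^8/970300 = 219.5 MPa.
n = 729/219.5 = 3.321.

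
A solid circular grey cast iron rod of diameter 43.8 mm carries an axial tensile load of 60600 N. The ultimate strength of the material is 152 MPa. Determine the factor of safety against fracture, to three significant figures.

A = πd²/4 = 1507 mm².
σ = F/A = 60600/1507 = 40.22 MPa.
n = 152/40.22 = 3.779.

n = 3.78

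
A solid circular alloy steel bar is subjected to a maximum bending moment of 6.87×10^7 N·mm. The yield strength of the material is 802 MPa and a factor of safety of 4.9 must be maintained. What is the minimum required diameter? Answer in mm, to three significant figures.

d = 162 mm

σ_allow = 802/4.9 = 163.7 MPa.
For a solid circular section σ = 32M/(πd³), so d³ = 32M/(π σ_allow) = 32×6.8700×10^7/(π×163.7) = 4.275×10^6 mm³.
d = 162.3 mm.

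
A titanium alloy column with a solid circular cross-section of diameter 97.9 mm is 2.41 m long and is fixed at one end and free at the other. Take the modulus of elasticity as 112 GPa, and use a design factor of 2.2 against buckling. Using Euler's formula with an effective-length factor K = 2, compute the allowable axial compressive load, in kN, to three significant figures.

P_allow = 97.5 kN

I = πd⁴/64 = π×97.9⁴/64 = 4.509×10^6 mm⁴.
Effective length L_e = KL = 2×2.41 m = 4820 mm.
Euler critical load P_cr = π²EI/L_e² = π²×112000×4.509×10^6/4820² = 214500 N.
P_allow = P_cr/n = 214500/2.2 = 97520 N.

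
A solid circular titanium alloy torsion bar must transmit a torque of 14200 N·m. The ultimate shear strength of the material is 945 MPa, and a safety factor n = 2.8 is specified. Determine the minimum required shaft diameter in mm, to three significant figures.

Allowable shear stress τ_allow = 945/2.8 = 337.5 MPa.
For a solid shaft τ = 16T/(πd³), so d³ = 16T/(π τ_allow) = 16×1.4200×10^7/(π×337.5) = 214300 mm³.
d = (214300)^(1/3) = 59.84 mm.

d = 59.8 mm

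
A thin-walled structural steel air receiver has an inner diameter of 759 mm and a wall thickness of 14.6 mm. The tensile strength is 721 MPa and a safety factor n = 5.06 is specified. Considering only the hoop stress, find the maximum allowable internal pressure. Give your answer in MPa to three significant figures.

σ_allow = 721/5.06 = 142.5 MPa.
σ_h = pD/(2t) → p_allow = 2σ_allow t/D = 2×142.5×14.6/759 = 5.482 MPa.

p_allow = 5.48 MPa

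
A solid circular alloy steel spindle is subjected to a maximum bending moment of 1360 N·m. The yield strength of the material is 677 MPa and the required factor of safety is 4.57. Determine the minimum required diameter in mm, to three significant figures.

σ_allow = 677/4.57 = 148.1 MPa.
For a solid circular section σ = 32M/(πd³), so d³ = 32M/(π σ_allow) = 32×1360000/(π×148.1) = 93510 mm³.
d = 45.39 mm.

d = 45.4 mm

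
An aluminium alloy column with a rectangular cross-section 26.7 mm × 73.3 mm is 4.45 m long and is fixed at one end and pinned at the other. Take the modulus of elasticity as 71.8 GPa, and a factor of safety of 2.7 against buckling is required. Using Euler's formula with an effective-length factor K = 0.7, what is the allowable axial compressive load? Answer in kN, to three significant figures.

P_allow = 3.14 kN

Buckling occurs about the weak axis: I_min = h·b³/12 = 73.3×26.7³/12 = 116300 mm⁴ (b = 26.7 mm is the smaller dimension).
Effective length L_e = KL = 0.7×4.45 m = 3115 mm.
Euler critical load P_cr = π²EI/L_e² = π²×71800×116300/3115² = 8491 N.
P_allow = P_cr/n = 8491/2.7 = 3145 N.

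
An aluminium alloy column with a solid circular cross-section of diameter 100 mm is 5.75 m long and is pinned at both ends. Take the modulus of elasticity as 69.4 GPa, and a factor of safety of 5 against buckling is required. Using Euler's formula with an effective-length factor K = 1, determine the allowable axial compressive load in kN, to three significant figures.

P_allow = 20.3 kN

I = πd⁴/64 = π×100⁴/64 = 4.909×10^6 mm⁴.
Effective length L_e = KL = 1×5.75 m = 5750 mm.
Euler critical load P_cr = π²EI/L_e² = π²×69400×4.909×10^6/5750² = 101700 N.
P_allow = P_cr/n = 101700/5 = 20340 N.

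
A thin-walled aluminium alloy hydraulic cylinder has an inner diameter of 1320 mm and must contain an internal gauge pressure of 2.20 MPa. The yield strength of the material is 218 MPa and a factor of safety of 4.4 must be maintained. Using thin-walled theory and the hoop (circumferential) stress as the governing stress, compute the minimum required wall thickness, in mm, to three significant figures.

σ_allow = 218/4.4 = 49.55 MPa.
Hoop stress σ_h = pD/(2t), so t = pD/(2σ_allow) = 2.20×1320/(2×49.55) = 29.31 mm.

t = 29.3 mm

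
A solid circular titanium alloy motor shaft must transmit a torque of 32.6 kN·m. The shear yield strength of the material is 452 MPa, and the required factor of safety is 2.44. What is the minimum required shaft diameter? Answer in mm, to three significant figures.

Allowable shear stress τ_allow = 452/2.44 = 185.2 MPa.
For a solid shaft τ = 16T/(πd³), so d³ = 16T/(π τ_allow) = 16×3.2600×10^7/(π×185.2) = 896300 mm³.
d = (896300)^(1/3) = 96.42 mm.

d = 96.4 mm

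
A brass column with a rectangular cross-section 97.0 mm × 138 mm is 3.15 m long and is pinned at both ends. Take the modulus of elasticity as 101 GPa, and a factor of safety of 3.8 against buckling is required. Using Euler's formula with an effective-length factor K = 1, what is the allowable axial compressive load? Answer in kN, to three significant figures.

Buckling occurs about the weak axis: I_min = h·b³/12 = 138×97.0³/12 = 1.050×10^7 mm⁴ (b = 97.0 mm is the smaller dimension).
Effective length L_e = KL = 1×3.15 m = 3150 mm.
Euler critical load P_cr = π²EI/L_e² = π²×101000×1.050×10^7/3150² = 1.054×10^6 N.
P_allow = P_cr/n = 1.054×10^6/3.8 = 277500 N.

P_allow = 277 kN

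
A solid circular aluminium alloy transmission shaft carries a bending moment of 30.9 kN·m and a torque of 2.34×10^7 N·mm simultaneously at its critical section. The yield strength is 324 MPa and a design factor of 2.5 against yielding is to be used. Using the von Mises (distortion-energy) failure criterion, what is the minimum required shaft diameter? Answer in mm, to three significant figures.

σ_allow = σ_y/n = 324/2.5 = 129.6 MPa.
For a solid shaft σ_b = 32M/(πd³) and τ = 16T/(πd³), so the von Mises stress is σ' = (16/πd³)·√(4M²+3T²).
√(4M²+3T²) = √(4×(3.090×10^7)² + 3×(2.340×10^7)²) = 7.390×10^7 N·mm.
d³ = 16×7.390×10^7/(π×129.6) = 2.904×10^6 mm³.
d = 142.7 mm.

d = 143 mm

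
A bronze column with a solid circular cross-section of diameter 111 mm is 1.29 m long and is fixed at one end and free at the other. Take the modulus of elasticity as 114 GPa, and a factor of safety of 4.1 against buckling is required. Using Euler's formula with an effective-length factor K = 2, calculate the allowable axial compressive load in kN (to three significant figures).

P_allow = 307 kN

I = πd⁴/64 = π×111⁴/64 = 7.452×10^6 mm⁴.
Effective length L_e = KL = 2×1.29 m = 2580 mm.
Euler critical load P_cr = π²EI/L_e² = π²×114000×7.452×10^6/2580² = 1.260×10^6 N.
P_allow = P_cr/n = 1.260×10^6/4.1 = 307200 N.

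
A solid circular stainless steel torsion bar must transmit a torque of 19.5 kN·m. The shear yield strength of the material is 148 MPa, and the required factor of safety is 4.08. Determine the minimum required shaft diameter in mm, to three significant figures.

Allowable shear stress τ_allow = 148/4.08 = 36.27 MPa.
For a solid shaft τ = 16T/(πd³), so d³ = 16T/(π τ_allow) = 16×1.9500×10^7/(π×36.27) = 2.738×10^6 mm³.
d = (2.738×10^6)^(1/3) = 139.9 mm.

d = 140 mm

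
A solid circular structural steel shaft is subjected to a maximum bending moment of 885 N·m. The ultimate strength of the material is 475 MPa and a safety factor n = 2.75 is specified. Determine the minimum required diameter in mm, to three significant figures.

σ_allow = 475/2.75 = 172.7 MPa.
For a solid circular section σ = 32M/(πd³), so d³ = 32M/(π σ_allow) = 32×885000/(π×172.7) = 52190 mm³.
d = 37.37 mm.

d = 37.4 mm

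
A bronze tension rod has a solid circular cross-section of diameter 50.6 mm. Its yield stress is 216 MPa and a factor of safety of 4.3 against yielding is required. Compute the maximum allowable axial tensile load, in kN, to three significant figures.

σ_allow = 216/4.3 = 50.23 MPa.
A = πd²/4 = π×50.6²/4 = 2011 mm².
F_allow = σ_allow × A = 50.23×2011 = 101000 N.

F_allow = 101 kN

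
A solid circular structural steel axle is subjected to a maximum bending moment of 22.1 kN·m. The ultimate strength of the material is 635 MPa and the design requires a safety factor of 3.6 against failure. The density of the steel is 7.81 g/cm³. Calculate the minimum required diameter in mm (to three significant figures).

σ_allow = 635/3.6 = 176.4 MPa.
For a solid circular section σ = 32M/(πd³), so d³ = 32M/(π σ_allow) = 32×2.2100×10^7/(π×176.4) = 1.276×10^6 mm³.
d = 108.5 mm.

d = 108 mm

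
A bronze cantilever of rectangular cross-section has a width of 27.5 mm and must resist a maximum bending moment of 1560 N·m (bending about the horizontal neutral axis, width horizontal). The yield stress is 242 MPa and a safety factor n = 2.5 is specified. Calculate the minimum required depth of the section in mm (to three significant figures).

σ_allow = 242/2.5 = 96.80 MPa.
For a rectangular section σ = 6M/(bh²), so h² = 6M/(b σ_allow) = 6×1560000/(27.5×96.80) = 3516 mm².
h = 59.30 mm.

h = 59.3 mm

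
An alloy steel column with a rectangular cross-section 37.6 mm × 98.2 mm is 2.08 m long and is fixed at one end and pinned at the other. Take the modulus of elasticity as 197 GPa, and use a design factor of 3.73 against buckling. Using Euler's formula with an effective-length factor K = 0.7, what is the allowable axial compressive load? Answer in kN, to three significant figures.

P_allow = 107 kN

Buckling occurs about the weak axis: I_min = h·b³/12 = 98.2×37.6³/12 = 435000 mm⁴ (b = 37.6 mm is the smaller dimension).
Effective length L_e = KL = 0.7×2.08 m = 1456 mm.
Euler critical load P_cr = π²EI/L_e² = π²×197000×435000/1456² = 399000 N.
P_allow = P_cr/n = 399000/3.73 = 107000 N.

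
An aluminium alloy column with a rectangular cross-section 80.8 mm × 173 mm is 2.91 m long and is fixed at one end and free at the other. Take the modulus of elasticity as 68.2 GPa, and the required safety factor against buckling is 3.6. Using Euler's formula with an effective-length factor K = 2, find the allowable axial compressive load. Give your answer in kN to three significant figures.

P_allow = 42.0 kN

Buckling occurs about the weak axis: I_min = h·b³/12 = 173×80.8³/12 = 7.605×10^6 mm⁴ (b = 80.8 mm is the smaller dimension).
Effective length L_e = KL = 2×2.91 m = 5820 mm.
Euler critical load P_cr = π²EI/L_e² = π²×68200×7.605×10^6/5820² = 151100 N.
P_allow = P_cr/n = 151100/3.6 = 41980 N.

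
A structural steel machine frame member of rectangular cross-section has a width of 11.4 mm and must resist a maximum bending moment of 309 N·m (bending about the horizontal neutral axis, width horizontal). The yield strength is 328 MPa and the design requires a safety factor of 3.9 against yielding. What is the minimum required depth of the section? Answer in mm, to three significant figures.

h = 44.0 mm

σ_allow = 328/3.9 = 84.10 MPa.
For a rectangular section σ = 6M/(bh²), so h² = 6M/(b σ_allow) = 6×309000/(11.4×84.10) = 1934 mm².
h = 43.97 mm.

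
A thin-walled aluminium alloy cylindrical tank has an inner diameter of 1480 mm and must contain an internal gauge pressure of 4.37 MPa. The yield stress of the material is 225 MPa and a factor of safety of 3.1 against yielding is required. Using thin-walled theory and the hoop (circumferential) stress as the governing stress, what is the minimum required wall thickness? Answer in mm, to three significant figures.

σ_allow = 225/3.1 = 72.58 MPa.
Hoop stress σ_h = pD/(2t), so t = pD/(2σ_allow) = 4.37×1480/(2×72.58) = 44.55 mm.

t = 44.6 mm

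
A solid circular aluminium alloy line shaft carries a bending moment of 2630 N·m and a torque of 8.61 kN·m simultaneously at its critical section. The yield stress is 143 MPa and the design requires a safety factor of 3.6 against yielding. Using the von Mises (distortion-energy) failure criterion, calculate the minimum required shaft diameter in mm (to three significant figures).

d = 127 mm

σ_allow = σ_y/n = 143/3.6 = 39.72 MPa.
For a solid shaft σ_b = 32M/(πd³) and τ = 16T/(πd³), so the von Mises stress is σ' = (16/πd³)·√(4M²+3T²).
√(4M²+3T²) = √(4×(2.630×10^6)² + 3×(8.610×10^6)²) = 1.581×10^7 N·mm.
d³ = 16×1.581×10^7/(π×39.72) = 2.028×10^6 mm³.
d = 126.6 mm.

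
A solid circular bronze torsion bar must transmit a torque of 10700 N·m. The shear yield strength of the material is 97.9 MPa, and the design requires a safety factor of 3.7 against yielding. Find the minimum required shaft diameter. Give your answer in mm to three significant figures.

Allowable shear stress τ_allow = 97.9/3.7 = 26.46 MPa.
For a solid shaft τ = 16T/(πd³), so d³ = 16T/(π τ_allow) = 16×1.0700×10^7/(π×26.46) = 2.060×10^6 mm³.
d = (2.060×10^6)^(1/3) = 127.2 mm.

d = 127 mm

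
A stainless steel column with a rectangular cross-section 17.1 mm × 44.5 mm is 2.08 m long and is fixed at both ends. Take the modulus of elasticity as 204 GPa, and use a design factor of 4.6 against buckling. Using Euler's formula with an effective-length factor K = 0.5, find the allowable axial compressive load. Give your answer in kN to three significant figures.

P_allow = 7.50 kN

Buckling occurs about the weak axis: I_min = h·b³/12 = 44.5×17.1³/12 = 18540 mm⁴ (b = 17.1 mm is the smaller dimension).
Effective length L_e = KL = 0.5×2.08 m = 1040 mm.
Euler critical load P_cr = π²EI/L_e² = π²×204000×18540/1040² = 34520 N.
P_allow = P_cr/n = 34520/4.6 = 7504 N.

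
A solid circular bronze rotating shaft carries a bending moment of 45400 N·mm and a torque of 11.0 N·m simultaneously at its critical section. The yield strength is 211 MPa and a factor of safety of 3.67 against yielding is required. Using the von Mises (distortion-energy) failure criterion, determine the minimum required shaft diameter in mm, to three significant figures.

σ_allow = σ_y/n = 211/3.67 = 57.49 MPa.
For a solid shaft σ_b = 32M/(πd³) and τ = 16T/(πd³), so the von Mises stress is σ' = (16/πd³)·√(4M²+3T²).
√(4M²+3T²) = √(4×(45400)² + 3×(11000)²) = 92780 N·mm.
d³ = 16×92780/(π×57.49) = 8219 mm³.
d = 20.18 mm.

d = 20.2 mm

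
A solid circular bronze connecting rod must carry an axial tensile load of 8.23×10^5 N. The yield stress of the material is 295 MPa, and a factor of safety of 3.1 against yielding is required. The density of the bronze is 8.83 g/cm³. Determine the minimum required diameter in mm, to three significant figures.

d = 105 mm

Allowable stress σ_allow = 295/3.1 = 95.16 MPa.
Required area A = F/σ_allow = 823000/95.16 = 8648 mm².
A = πd²/4 → d = √(4A/π) = 104.9 mm.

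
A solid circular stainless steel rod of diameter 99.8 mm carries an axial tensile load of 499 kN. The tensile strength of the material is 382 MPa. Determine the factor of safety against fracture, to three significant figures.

n = 5.99

A = πd²/4 = 7823 mm².
σ = F/A = 499000/7823 = 63.79 MPa.
n = 382/63.79 = 5.988.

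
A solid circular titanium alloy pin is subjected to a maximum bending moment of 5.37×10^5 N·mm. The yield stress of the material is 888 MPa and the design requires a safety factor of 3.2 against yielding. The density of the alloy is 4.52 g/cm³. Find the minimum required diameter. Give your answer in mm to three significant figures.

d = 27.0 mm

σ_allow = 888/3.2 = 277.5 MPa.
For a solid circular section σ = 32M/(πd³), so d³ = 32M/(π σ_allow) = 32×537000/(π×277.5) = 19710 mm³.
d = 27.01 mm.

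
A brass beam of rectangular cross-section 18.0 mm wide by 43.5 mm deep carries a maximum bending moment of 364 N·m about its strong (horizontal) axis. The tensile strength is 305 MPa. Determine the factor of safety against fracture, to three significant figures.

Section modulus S = bh²/6 = 18.0×43.5²/6 = 5677 mm³.
σ = M/S = 364000/5677 = 64.12 MPa.
n = 305/64.12 = 4.757.

n = 4.76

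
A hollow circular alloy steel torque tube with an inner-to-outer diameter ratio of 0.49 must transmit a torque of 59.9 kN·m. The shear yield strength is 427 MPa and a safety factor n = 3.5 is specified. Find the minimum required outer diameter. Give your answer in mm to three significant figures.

d_o = 138 mm

τ_allow = 427/3.5 = 122.0 MPa.
For a hollow shaft τ = 16T/[πd_o³(1−k⁴)] with k = 0.49, so 1−k⁴ = 0.9424.
d_o³ = 16T/[π τ_allow (1−k⁴)] = 16×5.9900×10^7/(π×122.0×0.9424) = 2.654×10^6 mm³.
d_o = 138.4 mm.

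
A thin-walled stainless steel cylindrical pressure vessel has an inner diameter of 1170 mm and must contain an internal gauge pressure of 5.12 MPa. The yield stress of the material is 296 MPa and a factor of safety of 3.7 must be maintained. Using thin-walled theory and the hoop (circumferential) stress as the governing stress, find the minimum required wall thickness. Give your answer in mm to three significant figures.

σ_allow = 296/3.7 = 80.00 MPa.
Hoop stress σ_h = pD/(2t), so t = pD/(2σ_allow) = 5.12×1170/(2×80.00) = 37.44 mm.

t = 37.4 mm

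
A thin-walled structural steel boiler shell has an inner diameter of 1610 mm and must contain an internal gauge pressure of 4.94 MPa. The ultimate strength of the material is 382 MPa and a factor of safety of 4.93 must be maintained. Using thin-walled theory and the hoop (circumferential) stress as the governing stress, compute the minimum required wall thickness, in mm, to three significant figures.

t = 51.3 mm

σ_allow = 382/4.93 = 77.48 MPa.
Hoop stress σ_h = pD/(2t), so t = pD/(2σ_allow) = 4.94×1610/(2×77.48) = 51.32 mm.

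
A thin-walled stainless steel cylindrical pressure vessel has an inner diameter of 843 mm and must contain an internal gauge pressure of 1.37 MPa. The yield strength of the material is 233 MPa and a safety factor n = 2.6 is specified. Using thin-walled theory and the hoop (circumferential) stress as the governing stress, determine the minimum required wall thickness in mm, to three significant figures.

t = 6.44 mm

σ_allow = 233/2.6 = 89.62 MPa.
Hoop stress σ_h = pD/(2t), so t = pD/(2σ_allow) = 1.37×843/(2×89.62) = 6.444 mm.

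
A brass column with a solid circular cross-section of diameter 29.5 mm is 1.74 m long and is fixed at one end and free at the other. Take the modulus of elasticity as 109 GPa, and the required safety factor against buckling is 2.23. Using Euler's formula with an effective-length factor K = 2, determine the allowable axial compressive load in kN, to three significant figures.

I = πd⁴/64 = π×29.5⁴/64 = 37180 mm⁴.
Effective length L_e = KL = 2×1.74 m = 3480 mm.
Euler critical load P_cr = π²EI/L_e² = π²×109000×37180/3480² = 3302 N.
P_allow = P_cr/n = 3302/2.23 = 1481 N.

P_allow = 1.48 kN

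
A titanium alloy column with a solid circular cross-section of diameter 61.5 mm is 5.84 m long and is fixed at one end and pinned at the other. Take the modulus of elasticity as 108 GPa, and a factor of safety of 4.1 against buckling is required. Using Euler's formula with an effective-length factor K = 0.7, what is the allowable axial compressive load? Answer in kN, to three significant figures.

P_allow = 10.9 kN

I = πd⁴/64 = π×61.5⁴/64 = 702200 mm⁴.
Effective length L_e = KL = 0.7×5.84 m = 4088 mm.
Euler critical load P_cr = π²EI/L_e² = π²×108000×702200/4088² = 44790 N.
P_allow = P_cr/n = 44790/4.1 = 10920 N.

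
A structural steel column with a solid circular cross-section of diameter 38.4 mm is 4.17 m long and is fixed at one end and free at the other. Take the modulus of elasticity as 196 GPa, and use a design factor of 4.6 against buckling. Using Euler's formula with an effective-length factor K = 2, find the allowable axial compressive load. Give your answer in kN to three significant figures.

I = πd⁴/64 = π×38.4⁴/64 = 106700 mm⁴.
Effective length L_e = KL = 2×4.17 m = 8340 mm.
Euler critical load P_cr = π²EI/L_e² = π²×196000×106700/8340² = 2968 N.
P_allow = P_cr/n = 2968/4.6 = 645.3 N.

P_allow = 0.645 kN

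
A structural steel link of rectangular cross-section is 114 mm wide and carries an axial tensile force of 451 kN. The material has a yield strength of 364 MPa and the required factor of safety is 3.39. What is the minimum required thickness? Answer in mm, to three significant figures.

σ_allow = 364/3.39 = 107.4 MPa.
Required area A = F/σ_allow = 451000/107.4 = 4200 mm².
t = A/w = 4200/114 = 36.84 mm.

t = 36.8 mm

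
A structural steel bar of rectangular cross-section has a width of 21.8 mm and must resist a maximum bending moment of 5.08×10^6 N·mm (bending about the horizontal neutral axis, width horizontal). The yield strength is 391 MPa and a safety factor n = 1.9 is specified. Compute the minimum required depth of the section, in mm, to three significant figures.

h = 82.4 mm

σ_allow = 391/1.9 = 205.8 MPa.
For a rectangular section σ = 6M/(bh²), so h² = 6M/(b σ_allow) = 6×5080000/(21.8×205.8) = 6794 mm².
h = 82.43 mm.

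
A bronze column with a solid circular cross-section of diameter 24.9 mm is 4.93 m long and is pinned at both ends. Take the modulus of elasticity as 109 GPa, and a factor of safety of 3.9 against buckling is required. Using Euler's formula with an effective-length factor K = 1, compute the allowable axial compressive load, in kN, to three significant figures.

P_allow = 0.214 kN

I = πd⁴/64 = π×24.9⁴/64 = 18870 mm⁴.
Effective length L_e = KL = 1×4.93 m = 4930 mm.
Euler critical load P_cr = π²EI/L_e² = π²×109000×18870/4930² = 835.2 N.
P_allow = P_cr/n = 835.2/3.9 = 214.2 N.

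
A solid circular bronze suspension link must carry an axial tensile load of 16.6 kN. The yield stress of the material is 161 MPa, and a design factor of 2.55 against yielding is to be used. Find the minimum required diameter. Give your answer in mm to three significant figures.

Allowable stress σ_allow = 161/2.55 = 63.14 MPa.
Required area A = F/σ_allow = 16600/63.14 = 262.9 mm².
A = πd²/4 → d = √(4A/π) = 18.30 mm.

d = 18.3 mm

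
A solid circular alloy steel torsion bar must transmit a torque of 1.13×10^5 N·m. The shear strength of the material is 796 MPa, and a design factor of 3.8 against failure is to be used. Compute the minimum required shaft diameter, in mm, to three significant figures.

Allowable shear stress τ_allow = 796/3.8 = 209.5 MPa.
For a solid shaft τ = 16T/(πd³), so d³ = 16T/(π τ_allow) = 16×1.1300×10^8/(π×209.5) = 2.747×10^6 mm³.
d = (2.747×10^6)^(1/3) = 140.1 mm.

d = 140 mm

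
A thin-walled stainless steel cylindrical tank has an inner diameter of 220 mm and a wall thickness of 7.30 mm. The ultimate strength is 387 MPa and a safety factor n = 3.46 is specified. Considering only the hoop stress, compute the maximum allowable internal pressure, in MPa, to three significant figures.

σ_allow = 387/3.46 = 111.8 MPa.
σ_h = pD/(2t) → p_allow = 2σ_allow t/D = 2×111.8×7.30/220 = 7.423 MPa.

p_allow = 7.42 MPa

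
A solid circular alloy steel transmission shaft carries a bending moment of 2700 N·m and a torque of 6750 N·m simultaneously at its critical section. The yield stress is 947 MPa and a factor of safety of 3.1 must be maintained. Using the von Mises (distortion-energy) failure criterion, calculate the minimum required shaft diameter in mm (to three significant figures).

σ_allow = σ_y/n = 947/3.1 = 305.5 MPa.
For a solid shaft σ_b = 32M/(πd³) and τ = 16T/(πd³), so the von Mises stress is σ' = (16/πd³)·√(4M²+3T²).
√(4M²+3T²) = √(4×(2.700×10^6)² + 3×(6.750×10^6)²) = 1.288×10^7 N·mm.
d³ = 16×1.288×10^7/(π×305.5) = 214700 mm³.
d = 59.88 mm.

d = 59.9 mm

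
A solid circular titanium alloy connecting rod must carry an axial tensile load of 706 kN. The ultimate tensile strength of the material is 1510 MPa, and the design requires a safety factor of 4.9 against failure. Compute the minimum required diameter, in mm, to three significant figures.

Allowable stress σ_allow = 1510/4.9 = 308.2 MPa.
Required area A = F/σ_allow = 706000/308.2 = 2291 mm².
A = πd²/4 → d = √(4A/π) = 54.01 mm.

d = 54.0 mm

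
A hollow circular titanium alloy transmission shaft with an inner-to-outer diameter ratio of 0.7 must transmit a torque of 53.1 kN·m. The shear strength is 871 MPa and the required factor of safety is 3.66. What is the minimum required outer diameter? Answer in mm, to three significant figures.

d_o = 114 mm

τ_allow = 871/3.66 = 238.0 MPa.
For a hollow shaft τ = 16T/[πd_o³(1−k⁴)] with k = 0.7, so 1−k⁴ = 0.7599.
d_o³ = 16T/[π τ_allow (1−k⁴)] = 16×5.3100×10^7/(π×238.0×0.7599) = 1.495×10^6 mm³.
d_o = 114.4 mm.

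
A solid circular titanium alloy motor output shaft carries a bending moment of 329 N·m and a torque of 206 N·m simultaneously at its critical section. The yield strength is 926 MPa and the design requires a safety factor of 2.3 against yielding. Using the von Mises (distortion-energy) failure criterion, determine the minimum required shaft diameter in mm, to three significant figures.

d = 21.2 mm

σ_allow = σ_y/n = 926/2.3 = 402.6 MPa.
For a solid shaft σ_b = 32M/(πd³) and τ = 16T/(πd³), so the von Mises stress is σ' = (16/πd³)·√(4M²+3T²).
√(4M²+3T²) = √(4×(329000)² + 3×(206000)²) = 748500 N·mm.
d³ = 16×748500/(π×402.6) = 9469 mm³.
d = 21.16 mm.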